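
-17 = -17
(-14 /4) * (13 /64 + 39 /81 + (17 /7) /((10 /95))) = -83.15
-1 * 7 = -7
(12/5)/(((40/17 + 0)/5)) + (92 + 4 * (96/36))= 3233/30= 107.77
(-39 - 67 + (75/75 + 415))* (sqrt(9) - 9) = -1860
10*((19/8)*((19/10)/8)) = 361/64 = 5.64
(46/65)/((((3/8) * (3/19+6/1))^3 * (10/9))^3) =249034855484326150144/901280322983397838966875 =0.00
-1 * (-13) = 13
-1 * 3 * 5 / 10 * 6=-9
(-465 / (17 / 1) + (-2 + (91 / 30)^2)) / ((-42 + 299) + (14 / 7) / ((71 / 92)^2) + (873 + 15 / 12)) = -1554256243 / 87509256525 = -0.02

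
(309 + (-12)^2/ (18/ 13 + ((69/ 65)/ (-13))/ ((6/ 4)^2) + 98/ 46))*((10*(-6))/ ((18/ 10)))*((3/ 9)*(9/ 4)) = -1776752025/ 202829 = -8759.85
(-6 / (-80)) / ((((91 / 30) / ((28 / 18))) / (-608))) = -304 / 13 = -23.38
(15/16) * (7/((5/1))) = 21/16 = 1.31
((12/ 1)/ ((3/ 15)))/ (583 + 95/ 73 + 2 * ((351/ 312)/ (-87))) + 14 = 4651674/ 329843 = 14.10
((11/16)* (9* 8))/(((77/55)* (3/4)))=330/7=47.14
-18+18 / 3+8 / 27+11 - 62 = -1693 / 27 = -62.70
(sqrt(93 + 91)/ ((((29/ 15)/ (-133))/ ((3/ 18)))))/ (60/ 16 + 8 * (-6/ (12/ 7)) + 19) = 29.62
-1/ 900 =-0.00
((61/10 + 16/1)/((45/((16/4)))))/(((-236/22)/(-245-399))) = 1565564/13275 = 117.93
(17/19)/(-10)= -17/190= -0.09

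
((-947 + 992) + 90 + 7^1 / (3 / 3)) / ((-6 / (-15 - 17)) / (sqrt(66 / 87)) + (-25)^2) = 0.23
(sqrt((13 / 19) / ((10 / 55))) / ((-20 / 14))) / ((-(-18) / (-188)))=329 *sqrt(5434) / 1710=14.18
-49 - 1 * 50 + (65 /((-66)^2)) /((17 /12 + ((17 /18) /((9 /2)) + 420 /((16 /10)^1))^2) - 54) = -21680654102451 /218996506564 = -99.00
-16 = -16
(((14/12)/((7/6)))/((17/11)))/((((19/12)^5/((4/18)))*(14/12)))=3649536/294655781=0.01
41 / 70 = 0.59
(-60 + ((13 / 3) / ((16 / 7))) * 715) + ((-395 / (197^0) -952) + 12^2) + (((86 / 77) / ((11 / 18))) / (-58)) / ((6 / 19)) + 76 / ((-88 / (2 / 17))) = 92.32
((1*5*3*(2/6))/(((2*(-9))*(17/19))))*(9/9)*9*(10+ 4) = -665/17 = -39.12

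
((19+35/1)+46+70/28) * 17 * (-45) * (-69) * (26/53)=140672025/53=2654189.15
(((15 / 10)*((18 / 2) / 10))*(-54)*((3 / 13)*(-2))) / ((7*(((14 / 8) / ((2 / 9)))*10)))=972 / 15925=0.06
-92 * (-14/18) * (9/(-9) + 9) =5152/9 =572.44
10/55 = 2/11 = 0.18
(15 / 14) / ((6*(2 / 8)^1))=5 / 7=0.71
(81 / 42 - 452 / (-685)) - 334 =-3178237 / 9590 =-331.41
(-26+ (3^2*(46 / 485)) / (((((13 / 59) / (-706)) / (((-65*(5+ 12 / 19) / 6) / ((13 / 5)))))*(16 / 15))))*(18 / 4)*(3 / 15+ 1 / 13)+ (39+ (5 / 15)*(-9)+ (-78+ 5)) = 933262244183 / 12458680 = 74908.60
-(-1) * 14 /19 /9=14 /171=0.08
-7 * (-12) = 84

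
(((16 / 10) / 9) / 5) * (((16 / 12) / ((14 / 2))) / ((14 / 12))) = 64 / 11025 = 0.01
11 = 11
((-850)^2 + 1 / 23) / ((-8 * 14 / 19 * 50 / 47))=-14839428393 / 128800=-115212.95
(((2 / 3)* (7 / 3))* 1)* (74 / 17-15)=-2534 / 153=-16.56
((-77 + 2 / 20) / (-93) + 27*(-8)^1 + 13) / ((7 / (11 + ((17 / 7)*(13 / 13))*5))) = -5076567 / 7595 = -668.41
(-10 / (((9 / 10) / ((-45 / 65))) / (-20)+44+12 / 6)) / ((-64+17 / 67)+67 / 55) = 460625 / 132676413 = 0.00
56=56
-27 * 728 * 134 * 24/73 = -63213696/73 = -865941.04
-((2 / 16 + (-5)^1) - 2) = 55 / 8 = 6.88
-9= -9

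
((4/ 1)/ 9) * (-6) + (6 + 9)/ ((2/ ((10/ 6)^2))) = 109/ 6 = 18.17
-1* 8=-8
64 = 64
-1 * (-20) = 20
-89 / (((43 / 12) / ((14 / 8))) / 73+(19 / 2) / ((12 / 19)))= -5.91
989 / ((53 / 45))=44505 / 53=839.72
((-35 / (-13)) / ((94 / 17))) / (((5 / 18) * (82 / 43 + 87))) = 46053 / 2335853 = 0.02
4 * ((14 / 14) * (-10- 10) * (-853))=68240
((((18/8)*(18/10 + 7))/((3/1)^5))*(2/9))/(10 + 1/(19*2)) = 836/462915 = 0.00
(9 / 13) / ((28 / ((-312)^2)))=16848 / 7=2406.86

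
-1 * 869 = -869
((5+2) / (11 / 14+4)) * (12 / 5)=1176 / 335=3.51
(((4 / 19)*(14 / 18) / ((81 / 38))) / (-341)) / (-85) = 56 / 21130065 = 0.00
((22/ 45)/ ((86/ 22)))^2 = 58564/ 3744225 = 0.02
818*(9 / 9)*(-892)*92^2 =-6175808384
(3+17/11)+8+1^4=149/11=13.55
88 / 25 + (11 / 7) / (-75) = 1837 / 525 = 3.50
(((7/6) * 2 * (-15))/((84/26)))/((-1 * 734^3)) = 65/2372681424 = 0.00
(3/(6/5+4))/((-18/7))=-35/156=-0.22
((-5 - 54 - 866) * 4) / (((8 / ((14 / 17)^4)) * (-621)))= 17767400 / 51866541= 0.34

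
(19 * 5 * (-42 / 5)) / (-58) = 13.76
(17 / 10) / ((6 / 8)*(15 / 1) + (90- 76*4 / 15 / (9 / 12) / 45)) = 13770 / 815261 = 0.02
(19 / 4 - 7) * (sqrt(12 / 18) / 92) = -3 * sqrt(6) / 368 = -0.02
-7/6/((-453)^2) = -7/1231254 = -0.00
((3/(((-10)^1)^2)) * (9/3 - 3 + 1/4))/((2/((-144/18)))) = -3/100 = -0.03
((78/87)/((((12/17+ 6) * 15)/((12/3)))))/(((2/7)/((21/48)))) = 0.05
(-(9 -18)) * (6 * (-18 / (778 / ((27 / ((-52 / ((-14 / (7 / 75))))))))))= -492075 / 5057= -97.31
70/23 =3.04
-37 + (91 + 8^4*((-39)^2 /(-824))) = -7506.70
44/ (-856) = -0.05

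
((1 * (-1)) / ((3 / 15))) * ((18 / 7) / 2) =-45 / 7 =-6.43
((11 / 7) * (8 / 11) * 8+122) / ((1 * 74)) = 459 / 259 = 1.77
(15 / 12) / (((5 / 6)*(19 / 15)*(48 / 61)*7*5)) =183 / 4256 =0.04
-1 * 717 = -717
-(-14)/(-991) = -14/991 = -0.01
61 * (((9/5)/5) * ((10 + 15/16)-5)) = 10431/80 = 130.39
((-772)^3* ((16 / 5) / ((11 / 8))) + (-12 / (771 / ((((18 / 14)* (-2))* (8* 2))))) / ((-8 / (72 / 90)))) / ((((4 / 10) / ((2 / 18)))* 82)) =-26487016537648 / 7302141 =-3627294.59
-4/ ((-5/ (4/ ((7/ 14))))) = 32/ 5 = 6.40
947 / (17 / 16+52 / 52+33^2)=0.87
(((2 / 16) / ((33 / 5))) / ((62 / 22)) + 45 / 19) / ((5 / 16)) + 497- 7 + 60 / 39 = 11465720 / 22971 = 499.14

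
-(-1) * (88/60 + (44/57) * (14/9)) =6842/2565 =2.67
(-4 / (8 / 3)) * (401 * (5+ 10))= -18045 / 2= -9022.50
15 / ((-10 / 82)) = -123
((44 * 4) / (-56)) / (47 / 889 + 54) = -2794 / 48053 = -0.06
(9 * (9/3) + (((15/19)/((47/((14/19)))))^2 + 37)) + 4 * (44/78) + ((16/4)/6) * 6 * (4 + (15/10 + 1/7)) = 6981079947550/78590991297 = 88.83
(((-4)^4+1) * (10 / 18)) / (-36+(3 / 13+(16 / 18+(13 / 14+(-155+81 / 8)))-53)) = -935480 / 1518929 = -0.62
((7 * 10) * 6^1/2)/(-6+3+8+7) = 35/2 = 17.50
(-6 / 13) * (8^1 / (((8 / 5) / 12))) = -360 / 13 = -27.69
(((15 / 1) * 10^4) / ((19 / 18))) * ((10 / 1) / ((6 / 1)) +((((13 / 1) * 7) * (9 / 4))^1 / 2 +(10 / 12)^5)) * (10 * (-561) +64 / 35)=-99633914848750 / 1197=-83236353257.10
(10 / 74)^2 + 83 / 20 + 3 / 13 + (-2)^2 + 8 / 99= 298813069 / 35238060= 8.48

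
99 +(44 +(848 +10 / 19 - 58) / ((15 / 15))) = 17737 / 19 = 933.53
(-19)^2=361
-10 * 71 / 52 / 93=-355 / 2418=-0.15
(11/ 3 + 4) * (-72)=-552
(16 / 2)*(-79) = -632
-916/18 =-458/9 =-50.89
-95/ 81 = -1.17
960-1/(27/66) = 8618/9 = 957.56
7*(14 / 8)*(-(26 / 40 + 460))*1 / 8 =-451437 / 640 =-705.37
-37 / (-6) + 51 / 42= 155 / 21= 7.38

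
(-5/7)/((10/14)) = -1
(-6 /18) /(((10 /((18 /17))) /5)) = -3 /17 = -0.18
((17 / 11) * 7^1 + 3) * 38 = 5776 / 11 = 525.09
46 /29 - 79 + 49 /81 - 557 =-1488817 /2349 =-633.81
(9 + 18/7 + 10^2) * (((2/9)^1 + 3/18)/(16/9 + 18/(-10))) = -3905/2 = -1952.50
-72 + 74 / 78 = -2771 / 39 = -71.05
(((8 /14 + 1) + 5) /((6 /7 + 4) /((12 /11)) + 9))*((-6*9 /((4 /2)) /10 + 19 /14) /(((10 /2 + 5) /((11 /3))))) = -23782 /98875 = -0.24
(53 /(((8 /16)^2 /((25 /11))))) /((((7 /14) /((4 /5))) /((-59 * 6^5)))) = -3890488320 /11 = -353680756.36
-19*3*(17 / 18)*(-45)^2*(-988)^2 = -106411897800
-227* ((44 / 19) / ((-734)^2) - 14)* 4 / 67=32531154804 / 171459097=189.73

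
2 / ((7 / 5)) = 10 / 7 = 1.43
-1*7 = -7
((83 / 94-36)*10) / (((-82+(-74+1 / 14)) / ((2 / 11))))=462140 / 1128611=0.41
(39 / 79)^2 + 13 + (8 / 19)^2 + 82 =214983600 / 2253001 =95.42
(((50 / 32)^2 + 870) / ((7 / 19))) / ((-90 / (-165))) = 46679105 / 10752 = 4341.43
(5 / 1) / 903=5 / 903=0.01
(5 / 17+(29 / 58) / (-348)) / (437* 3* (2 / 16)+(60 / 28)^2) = 169687 / 97671681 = 0.00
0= 0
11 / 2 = 5.50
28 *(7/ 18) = 98/ 9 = 10.89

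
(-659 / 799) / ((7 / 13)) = -8567 / 5593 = -1.53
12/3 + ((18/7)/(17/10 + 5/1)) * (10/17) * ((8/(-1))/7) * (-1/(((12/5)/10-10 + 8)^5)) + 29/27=19643284683437/3882996299952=5.06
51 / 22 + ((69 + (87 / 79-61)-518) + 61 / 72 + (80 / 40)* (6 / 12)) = -504.73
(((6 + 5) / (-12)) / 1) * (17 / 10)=-187 / 120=-1.56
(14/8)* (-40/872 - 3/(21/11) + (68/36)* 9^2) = 115505/436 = 264.92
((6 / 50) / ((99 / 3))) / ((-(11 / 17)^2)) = -0.01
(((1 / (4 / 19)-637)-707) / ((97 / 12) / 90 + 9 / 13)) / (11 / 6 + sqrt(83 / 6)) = 95461740 / 318449-8678340 * sqrt(498) / 318449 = -308.38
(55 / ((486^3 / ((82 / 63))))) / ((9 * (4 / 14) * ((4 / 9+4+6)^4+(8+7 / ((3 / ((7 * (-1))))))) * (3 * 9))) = 2255 / 2985346387329192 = 0.00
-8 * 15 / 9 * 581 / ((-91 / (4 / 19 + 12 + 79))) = 5753560 / 741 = 7764.59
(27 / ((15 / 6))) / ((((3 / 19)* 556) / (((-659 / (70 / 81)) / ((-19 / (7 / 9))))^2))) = 316590849 / 2641000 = 119.88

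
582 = 582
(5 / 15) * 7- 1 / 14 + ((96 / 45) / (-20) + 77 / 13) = 110269 / 13650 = 8.08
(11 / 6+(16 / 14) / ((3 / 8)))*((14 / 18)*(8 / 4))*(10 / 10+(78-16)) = 1435 / 3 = 478.33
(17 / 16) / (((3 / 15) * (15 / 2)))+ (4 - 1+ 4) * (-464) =-77935 / 24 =-3247.29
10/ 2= 5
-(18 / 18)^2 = -1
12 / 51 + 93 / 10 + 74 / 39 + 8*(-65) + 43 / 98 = -82537852 / 162435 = -508.13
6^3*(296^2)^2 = 1658137706496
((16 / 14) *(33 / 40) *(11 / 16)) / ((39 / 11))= 1331 / 7280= 0.18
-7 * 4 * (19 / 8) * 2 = -133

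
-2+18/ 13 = -8/ 13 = -0.62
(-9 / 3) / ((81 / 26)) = -26 / 27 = -0.96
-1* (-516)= 516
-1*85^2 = -7225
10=10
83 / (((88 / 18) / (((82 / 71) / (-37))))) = -0.53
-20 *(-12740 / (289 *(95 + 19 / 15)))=9.16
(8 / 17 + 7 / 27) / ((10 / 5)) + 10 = 9515 / 918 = 10.36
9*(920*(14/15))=7728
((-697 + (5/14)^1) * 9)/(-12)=29259/56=522.48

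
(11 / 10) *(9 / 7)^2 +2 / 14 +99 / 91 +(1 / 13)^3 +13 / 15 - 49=-145602001 / 3229590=-45.08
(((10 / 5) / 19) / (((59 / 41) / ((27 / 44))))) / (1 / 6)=3321 / 12331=0.27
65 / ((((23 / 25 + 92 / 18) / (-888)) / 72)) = -935064000 / 1357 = -689067.06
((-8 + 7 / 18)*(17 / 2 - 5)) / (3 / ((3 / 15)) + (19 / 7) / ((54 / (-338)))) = 20139 / 1504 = 13.39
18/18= 1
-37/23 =-1.61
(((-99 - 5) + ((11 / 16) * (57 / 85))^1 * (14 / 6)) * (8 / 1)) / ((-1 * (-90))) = -15553 / 1700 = -9.15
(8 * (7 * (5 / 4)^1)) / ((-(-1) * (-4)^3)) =-35 / 32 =-1.09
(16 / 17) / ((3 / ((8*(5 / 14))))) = 320 / 357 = 0.90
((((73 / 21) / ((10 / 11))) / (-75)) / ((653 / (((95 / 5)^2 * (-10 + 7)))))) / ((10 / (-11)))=-3188713 / 34282500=-0.09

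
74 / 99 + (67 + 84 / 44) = 69.66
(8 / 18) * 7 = 28 / 9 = 3.11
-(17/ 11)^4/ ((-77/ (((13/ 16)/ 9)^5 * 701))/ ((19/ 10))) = 413032347775307/ 698029739794759680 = 0.00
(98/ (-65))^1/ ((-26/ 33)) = 1617/ 845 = 1.91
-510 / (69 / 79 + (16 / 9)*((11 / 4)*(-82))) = 1.27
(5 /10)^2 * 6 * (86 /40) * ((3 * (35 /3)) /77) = 129 /88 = 1.47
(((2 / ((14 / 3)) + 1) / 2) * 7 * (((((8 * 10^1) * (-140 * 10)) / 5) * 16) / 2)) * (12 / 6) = -1792000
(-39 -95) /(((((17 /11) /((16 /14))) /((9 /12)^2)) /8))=-53064 /119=-445.92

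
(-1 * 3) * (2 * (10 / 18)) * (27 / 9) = -10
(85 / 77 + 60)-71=-762 / 77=-9.90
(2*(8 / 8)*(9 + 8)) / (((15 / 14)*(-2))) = -238 / 15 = -15.87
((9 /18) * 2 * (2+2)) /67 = 4 /67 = 0.06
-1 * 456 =-456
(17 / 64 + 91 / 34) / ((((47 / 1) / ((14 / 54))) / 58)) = 216601 / 230112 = 0.94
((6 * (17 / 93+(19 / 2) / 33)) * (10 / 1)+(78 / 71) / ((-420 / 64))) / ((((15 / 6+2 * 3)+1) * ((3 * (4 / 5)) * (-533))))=-11894347 / 5148880737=-0.00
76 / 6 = 38 / 3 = 12.67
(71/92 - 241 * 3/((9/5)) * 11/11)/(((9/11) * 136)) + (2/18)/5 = -6048049/1689120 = -3.58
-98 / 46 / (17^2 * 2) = -49 / 13294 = -0.00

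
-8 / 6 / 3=-4 / 9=-0.44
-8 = -8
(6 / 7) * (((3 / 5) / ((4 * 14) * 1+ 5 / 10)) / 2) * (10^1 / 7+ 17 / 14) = 333 / 27685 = 0.01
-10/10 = -1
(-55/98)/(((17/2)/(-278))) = 15290/833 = 18.36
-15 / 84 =-5 / 28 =-0.18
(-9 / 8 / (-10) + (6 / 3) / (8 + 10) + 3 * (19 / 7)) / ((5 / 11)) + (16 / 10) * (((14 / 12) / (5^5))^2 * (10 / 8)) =20131814541 / 1093750000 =18.41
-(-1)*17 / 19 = 17 / 19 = 0.89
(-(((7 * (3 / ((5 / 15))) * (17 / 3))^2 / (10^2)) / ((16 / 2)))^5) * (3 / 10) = -100879614936805546599336747 / 3276800000000000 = -30786015300.54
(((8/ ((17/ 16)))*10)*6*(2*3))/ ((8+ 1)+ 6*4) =15360/ 187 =82.14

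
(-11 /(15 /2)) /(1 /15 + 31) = -11 /233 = -0.05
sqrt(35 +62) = sqrt(97) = 9.85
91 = 91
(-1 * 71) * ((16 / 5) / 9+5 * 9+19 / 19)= -148106 / 45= -3291.24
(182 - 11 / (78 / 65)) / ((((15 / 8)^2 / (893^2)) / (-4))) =-105850190464 / 675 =-156815096.98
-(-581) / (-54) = -581 / 54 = -10.76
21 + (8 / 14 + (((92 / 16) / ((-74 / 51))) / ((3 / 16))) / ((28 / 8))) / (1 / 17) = -18633 / 259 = -71.94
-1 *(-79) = 79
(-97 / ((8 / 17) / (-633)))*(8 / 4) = 1043817 / 4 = 260954.25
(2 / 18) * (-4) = -4 / 9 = -0.44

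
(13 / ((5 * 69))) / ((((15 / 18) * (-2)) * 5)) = -13 / 2875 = -0.00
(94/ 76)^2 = 2209/ 1444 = 1.53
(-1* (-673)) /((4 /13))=8749 /4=2187.25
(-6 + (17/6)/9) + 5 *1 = -37/54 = -0.69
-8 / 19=-0.42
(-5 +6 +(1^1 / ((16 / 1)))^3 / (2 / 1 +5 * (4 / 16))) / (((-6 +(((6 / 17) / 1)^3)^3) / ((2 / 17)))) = -0.02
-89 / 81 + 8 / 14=-299 / 567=-0.53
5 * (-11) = -55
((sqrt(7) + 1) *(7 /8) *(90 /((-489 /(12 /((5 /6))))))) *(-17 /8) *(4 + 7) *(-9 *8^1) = -14229.03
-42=-42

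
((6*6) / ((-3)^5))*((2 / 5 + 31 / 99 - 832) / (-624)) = -411487 / 2084940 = -0.20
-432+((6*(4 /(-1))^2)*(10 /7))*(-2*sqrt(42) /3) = -640*sqrt(42) /7 - 432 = -1024.52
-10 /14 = -0.71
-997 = -997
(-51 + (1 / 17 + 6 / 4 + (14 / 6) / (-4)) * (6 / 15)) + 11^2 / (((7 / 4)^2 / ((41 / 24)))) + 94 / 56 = 18.57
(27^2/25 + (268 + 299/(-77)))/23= 24546/1925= 12.75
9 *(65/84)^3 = 274625/65856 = 4.17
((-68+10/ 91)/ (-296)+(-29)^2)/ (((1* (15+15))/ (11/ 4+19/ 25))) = 101967093/ 1036000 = 98.42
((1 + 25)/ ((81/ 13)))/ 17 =338/ 1377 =0.25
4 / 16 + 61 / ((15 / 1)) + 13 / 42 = 1943 / 420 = 4.63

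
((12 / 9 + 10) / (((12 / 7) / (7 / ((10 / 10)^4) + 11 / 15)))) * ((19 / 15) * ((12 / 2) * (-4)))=-1049104 / 675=-1554.23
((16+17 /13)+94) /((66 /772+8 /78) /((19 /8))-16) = -837813 /119836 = -6.99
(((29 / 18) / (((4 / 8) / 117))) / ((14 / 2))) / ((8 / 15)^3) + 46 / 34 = 21712807 / 60928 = 356.37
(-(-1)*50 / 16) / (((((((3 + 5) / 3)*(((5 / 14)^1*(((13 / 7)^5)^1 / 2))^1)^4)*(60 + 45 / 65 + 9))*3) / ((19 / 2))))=3640043396230761873619 / 16556247288501927203417025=0.00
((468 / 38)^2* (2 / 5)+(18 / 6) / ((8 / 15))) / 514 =957321 / 7422160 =0.13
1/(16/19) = 19/16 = 1.19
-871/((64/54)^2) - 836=-1491023/1024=-1456.08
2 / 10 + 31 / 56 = 211 / 280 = 0.75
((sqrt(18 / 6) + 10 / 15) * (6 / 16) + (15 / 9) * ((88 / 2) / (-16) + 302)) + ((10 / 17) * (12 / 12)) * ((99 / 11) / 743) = 3 * sqrt(3) / 8 + 6302959 / 12631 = 499.66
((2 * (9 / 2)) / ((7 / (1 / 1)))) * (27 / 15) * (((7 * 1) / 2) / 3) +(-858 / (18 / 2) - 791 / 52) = -84119 / 780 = -107.84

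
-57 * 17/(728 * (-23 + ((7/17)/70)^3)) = 198362375/3427636303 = 0.06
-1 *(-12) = 12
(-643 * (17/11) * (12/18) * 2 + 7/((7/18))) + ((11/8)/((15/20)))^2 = -516229/396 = -1303.61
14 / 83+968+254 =101440 / 83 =1222.17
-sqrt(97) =-9.85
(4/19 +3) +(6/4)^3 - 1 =849/152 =5.59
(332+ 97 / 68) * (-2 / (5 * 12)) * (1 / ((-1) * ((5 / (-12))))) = -22673 / 850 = -26.67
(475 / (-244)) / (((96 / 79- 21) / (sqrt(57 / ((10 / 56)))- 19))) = -712975 / 381372 + 7505 * sqrt(1995) / 190686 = -0.11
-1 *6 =-6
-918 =-918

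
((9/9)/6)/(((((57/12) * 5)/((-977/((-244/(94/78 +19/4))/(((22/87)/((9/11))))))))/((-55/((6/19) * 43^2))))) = -0.00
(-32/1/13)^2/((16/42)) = 2688/169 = 15.91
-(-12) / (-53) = -0.23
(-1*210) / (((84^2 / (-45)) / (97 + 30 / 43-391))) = -236475 / 602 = -392.82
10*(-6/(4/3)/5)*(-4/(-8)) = -9/2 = -4.50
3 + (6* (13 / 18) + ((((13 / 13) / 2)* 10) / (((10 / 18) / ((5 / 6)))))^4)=152227 / 48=3171.40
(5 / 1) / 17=5 / 17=0.29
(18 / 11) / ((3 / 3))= 18 / 11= 1.64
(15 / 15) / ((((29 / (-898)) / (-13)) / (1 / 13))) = 898 / 29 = 30.97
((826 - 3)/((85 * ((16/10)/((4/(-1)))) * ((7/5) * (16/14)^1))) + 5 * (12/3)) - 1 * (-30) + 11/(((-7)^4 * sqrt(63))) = 11 * sqrt(7)/50421 + 9485/272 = 34.87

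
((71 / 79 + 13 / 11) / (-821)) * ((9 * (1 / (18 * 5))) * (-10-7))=15368 / 3567245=0.00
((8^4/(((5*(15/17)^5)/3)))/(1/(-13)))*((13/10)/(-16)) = 30714346624/6328125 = 4853.63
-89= -89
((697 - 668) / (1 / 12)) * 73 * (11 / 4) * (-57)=-3982077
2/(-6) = -1/3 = -0.33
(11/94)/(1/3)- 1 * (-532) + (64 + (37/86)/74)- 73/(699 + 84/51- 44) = 53806221443/90241692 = 596.25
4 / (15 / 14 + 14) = 56 / 211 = 0.27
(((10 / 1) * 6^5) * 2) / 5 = 31104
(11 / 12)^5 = 161051 / 248832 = 0.65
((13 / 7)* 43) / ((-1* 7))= -559 / 49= -11.41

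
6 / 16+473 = 3787 / 8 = 473.38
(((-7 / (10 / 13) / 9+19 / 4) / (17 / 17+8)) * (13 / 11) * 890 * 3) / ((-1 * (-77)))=778661 / 45738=17.02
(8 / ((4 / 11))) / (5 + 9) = 11 / 7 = 1.57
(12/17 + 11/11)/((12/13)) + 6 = 1601/204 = 7.85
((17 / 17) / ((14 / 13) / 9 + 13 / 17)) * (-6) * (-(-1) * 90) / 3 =-358020 / 1759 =-203.54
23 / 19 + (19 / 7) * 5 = 1966 / 133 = 14.78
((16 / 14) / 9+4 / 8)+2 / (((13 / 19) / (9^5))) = 282727639 / 1638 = 172605.40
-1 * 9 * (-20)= 180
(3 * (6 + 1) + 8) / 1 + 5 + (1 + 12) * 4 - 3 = 83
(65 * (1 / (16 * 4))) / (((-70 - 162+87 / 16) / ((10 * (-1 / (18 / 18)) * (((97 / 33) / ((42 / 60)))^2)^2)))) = 1150880653000 / 82574493309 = 13.94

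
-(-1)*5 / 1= 5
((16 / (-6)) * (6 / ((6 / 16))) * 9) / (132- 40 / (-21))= -2016 / 703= -2.87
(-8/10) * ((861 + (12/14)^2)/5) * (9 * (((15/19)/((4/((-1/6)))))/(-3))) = -25335/1862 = -13.61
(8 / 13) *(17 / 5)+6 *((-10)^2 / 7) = 39952 / 455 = 87.81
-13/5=-2.60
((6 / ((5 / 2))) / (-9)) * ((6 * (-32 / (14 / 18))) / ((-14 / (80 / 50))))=-9216 / 1225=-7.52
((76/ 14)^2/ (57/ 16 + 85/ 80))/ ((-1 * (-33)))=11552/ 59829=0.19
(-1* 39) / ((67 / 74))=-2886 / 67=-43.07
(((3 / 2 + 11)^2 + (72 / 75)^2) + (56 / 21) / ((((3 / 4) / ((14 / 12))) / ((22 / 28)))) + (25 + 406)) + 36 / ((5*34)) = 678909911 / 1147500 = 591.64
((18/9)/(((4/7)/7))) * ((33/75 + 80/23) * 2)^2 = 497448882/330625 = 1504.57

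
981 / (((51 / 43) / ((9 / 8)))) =126549 / 136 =930.51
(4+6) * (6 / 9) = 20 / 3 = 6.67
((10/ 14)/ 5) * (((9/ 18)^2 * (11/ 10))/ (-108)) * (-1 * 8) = 0.00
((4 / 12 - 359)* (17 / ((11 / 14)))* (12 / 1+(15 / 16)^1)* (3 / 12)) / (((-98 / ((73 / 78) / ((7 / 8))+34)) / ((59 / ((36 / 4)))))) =29706020507 / 504504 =58881.64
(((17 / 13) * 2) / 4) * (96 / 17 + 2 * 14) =22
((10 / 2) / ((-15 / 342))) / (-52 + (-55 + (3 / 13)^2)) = 1.07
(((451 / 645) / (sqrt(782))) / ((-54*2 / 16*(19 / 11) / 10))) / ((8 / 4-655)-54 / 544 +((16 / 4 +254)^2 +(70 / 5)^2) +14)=-317504*sqrt(782) / 27374271896835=-0.00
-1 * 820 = -820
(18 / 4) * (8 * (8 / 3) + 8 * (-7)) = -156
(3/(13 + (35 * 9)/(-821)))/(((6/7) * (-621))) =-5747/12864636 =-0.00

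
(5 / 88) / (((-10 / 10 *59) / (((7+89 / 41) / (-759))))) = 235 / 20196231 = 0.00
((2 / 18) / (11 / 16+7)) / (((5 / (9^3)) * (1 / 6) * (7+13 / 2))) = 192 / 205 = 0.94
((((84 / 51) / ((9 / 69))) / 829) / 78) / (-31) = -322 / 51115311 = -0.00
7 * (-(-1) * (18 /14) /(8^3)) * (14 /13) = 0.02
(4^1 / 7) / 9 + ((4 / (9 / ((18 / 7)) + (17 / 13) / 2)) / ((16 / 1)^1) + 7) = 10771 / 1512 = 7.12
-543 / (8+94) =-181 / 34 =-5.32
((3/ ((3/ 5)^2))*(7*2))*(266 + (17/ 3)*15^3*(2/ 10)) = 1431850/ 3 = 477283.33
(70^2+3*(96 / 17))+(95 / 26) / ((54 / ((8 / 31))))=909524258 / 184977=4916.96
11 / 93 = 0.12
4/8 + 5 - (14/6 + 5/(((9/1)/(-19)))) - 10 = 67/18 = 3.72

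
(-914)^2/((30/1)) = 27846.53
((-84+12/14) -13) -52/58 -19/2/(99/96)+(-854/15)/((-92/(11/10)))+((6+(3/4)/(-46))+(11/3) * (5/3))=-8641500869/92446200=-93.48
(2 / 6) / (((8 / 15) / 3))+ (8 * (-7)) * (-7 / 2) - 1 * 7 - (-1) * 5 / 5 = 1535 / 8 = 191.88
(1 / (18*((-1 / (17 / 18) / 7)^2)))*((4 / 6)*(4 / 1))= 14161 / 2187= 6.48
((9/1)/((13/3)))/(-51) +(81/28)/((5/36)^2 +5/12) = 5764329/874055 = 6.59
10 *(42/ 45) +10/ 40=115/ 12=9.58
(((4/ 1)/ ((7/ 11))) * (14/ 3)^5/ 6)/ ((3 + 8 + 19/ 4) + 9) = 614656/ 6561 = 93.68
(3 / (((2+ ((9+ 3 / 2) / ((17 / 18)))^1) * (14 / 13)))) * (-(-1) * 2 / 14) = 663 / 21854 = 0.03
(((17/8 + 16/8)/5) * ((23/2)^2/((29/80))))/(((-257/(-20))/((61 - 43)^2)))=56560680/7453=7588.98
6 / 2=3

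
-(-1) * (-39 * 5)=-195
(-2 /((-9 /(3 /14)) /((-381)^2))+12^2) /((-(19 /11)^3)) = -65744745 /48013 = -1369.31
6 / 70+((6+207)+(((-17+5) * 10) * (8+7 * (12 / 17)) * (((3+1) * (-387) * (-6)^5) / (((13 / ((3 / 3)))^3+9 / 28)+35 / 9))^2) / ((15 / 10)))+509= -226723319456616674751919 / 7323203761195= -30959580922.49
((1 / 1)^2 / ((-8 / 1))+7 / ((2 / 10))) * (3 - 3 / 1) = 0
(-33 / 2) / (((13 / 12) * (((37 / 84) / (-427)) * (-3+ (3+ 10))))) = 3550932 / 2405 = 1476.48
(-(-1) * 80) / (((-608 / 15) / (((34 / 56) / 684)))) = -425 / 242592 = -0.00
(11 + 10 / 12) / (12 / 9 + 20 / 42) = 497 / 76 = 6.54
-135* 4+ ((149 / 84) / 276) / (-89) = -1114223189 / 2063376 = -540.00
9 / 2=4.50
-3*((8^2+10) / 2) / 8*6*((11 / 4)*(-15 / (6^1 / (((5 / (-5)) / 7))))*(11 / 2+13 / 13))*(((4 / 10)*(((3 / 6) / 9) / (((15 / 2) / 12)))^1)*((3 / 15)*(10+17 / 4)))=-301587 / 5600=-53.85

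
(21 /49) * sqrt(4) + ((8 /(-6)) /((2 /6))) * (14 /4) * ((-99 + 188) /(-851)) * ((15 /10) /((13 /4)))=118710 /77441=1.53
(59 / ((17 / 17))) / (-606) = -59 / 606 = -0.10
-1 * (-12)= 12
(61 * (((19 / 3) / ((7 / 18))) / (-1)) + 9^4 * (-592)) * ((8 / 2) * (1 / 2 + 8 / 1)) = -924655092 / 7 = -132093584.57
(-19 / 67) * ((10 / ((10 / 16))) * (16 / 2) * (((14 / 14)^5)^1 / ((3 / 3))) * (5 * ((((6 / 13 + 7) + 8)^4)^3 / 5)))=-157848862625514630574787258496 / 23298085122481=-6775186106312302.54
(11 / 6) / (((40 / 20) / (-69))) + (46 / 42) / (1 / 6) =-56.68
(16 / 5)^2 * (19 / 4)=1216 / 25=48.64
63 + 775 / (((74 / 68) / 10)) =265831 / 37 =7184.62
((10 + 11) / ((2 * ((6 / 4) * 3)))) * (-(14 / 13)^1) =-98 / 39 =-2.51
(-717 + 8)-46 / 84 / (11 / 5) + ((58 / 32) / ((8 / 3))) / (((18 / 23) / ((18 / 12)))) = -83730211 / 118272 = -707.95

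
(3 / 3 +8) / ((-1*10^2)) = -9 / 100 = -0.09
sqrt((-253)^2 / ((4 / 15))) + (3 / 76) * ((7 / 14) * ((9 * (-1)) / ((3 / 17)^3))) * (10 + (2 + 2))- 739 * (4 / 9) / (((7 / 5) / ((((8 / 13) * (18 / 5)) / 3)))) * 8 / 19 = -10902215 / 20748 + 253 * sqrt(15) / 2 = -35.53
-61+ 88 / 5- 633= -3382 / 5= -676.40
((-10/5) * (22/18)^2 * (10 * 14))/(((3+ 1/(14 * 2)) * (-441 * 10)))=0.03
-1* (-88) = 88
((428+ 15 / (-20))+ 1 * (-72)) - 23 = 332.25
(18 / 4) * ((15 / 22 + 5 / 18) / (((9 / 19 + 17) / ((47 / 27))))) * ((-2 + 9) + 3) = 424175 / 98604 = 4.30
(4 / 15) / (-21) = -4 / 315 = -0.01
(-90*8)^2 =518400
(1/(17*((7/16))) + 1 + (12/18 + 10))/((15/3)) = 4213/1785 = 2.36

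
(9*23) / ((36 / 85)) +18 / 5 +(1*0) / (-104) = 492.35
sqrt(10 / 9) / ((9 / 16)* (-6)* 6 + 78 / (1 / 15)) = 4* sqrt(10) / 13797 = 0.00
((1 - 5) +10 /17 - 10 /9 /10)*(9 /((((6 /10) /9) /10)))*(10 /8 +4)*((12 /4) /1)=-74905.15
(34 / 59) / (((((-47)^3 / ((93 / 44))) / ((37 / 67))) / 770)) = -2047395 / 410412319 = -0.00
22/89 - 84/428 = 485/9523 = 0.05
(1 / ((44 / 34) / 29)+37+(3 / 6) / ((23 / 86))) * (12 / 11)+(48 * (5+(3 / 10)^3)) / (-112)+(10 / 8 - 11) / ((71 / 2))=89103094467 / 1383151000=64.42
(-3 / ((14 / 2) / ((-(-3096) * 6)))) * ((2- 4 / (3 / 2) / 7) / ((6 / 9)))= -947376 / 49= -19334.20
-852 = -852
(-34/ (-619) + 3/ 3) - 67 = -40820/ 619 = -65.95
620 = 620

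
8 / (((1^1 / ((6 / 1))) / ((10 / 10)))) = 48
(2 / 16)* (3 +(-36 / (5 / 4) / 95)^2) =697611 / 1805000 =0.39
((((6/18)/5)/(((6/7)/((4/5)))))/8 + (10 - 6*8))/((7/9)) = -48.85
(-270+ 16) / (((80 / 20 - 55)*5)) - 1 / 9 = 677 / 765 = 0.88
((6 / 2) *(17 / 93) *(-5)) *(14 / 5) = -238 / 31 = -7.68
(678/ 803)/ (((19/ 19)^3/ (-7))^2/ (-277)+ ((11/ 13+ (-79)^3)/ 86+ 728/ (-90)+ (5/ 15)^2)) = -115744368285/ 786994554032522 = -0.00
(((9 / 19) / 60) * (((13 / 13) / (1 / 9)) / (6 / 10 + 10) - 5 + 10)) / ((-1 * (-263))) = 93 / 529682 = 0.00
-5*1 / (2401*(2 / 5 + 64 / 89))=-2225 / 1195698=-0.00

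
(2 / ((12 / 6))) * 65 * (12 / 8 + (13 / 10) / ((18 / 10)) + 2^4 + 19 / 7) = 1360.87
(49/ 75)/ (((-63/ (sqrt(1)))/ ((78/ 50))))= -91/ 5625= -0.02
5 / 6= 0.83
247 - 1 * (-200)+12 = 459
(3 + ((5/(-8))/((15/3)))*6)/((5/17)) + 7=293/20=14.65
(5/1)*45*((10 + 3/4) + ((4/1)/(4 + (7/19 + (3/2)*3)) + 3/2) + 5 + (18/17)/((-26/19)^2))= 15917057775/3872804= 4109.96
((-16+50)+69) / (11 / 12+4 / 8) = 1236 / 17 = 72.71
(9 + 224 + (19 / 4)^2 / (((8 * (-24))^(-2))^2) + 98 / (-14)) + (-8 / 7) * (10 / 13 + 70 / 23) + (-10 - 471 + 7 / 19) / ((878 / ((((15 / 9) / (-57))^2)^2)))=152560700299884072678665452 / 4975658168914251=30661411037.64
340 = 340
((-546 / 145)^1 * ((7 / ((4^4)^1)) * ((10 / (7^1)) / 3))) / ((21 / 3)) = -13 / 1856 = -0.01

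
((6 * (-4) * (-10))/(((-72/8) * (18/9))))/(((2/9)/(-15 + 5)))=600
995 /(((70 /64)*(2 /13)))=41392 /7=5913.14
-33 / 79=-0.42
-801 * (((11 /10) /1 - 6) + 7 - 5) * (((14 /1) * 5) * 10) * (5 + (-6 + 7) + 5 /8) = 43089795 /4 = 10772448.75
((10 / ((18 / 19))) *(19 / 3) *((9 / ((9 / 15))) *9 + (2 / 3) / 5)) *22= 16098434 / 81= 198746.10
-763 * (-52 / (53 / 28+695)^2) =2392768 / 29289013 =0.08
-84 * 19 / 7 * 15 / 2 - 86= -1796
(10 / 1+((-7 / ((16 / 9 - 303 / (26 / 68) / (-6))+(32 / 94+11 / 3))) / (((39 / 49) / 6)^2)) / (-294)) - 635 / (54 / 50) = -76894875314 / 133046901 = -577.95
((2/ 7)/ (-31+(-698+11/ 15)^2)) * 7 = 225/ 54691853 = 0.00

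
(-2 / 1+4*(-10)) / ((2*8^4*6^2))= -7 / 49152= -0.00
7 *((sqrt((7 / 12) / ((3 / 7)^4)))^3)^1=5764801 *sqrt(21) / 52488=503.31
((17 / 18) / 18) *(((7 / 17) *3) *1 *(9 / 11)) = 7 / 132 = 0.05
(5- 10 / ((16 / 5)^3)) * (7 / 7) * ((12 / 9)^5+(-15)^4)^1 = 39430791295 / 165888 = 237695.26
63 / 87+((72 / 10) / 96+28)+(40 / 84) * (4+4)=794347 / 24360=32.61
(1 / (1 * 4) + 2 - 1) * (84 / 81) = 35 / 27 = 1.30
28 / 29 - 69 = -1973 / 29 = -68.03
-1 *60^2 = -3600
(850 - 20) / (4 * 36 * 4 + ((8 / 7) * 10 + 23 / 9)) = 52290 / 37169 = 1.41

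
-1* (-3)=3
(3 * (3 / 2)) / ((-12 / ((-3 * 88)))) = 99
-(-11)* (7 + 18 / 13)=1199 / 13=92.23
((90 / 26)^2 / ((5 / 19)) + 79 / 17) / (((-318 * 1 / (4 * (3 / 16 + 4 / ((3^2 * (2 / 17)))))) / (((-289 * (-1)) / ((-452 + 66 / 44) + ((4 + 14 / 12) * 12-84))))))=699709681 / 457075710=1.53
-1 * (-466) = 466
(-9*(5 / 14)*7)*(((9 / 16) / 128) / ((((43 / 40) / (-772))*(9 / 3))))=130275 / 5504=23.67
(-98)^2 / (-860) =-2401 / 215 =-11.17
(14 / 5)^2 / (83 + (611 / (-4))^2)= 3136 / 9366225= 0.00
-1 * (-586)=586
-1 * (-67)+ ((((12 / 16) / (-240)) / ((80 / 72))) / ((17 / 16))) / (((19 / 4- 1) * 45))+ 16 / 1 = 5291249 / 63750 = 83.00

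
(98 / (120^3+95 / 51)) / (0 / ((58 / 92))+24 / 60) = 0.00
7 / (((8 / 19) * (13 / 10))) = 665 / 52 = 12.79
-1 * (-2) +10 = 12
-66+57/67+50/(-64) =-141355/2144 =-65.93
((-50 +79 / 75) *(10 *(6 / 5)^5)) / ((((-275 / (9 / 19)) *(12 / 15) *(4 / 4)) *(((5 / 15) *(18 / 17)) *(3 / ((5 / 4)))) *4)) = 5054967 / 6531250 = 0.77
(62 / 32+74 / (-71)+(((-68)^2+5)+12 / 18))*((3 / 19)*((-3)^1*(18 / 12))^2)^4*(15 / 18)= 30569326514934975 / 75798863872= 403295.31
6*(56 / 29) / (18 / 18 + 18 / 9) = 112 / 29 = 3.86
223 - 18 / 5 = 1097 / 5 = 219.40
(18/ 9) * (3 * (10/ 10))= 6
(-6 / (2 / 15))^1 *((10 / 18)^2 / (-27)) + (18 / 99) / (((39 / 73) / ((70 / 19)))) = 1.77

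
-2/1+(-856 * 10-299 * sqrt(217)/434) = -8562-299 * sqrt(217)/434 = -8572.15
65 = 65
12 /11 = 1.09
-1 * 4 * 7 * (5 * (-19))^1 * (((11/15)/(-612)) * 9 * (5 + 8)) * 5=-95095/51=-1864.61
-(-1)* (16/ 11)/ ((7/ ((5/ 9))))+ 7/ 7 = 773/ 693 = 1.12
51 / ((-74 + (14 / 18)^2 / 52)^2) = 904788144 / 97118866321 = 0.01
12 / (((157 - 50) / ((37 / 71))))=444 / 7597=0.06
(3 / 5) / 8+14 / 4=143 / 40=3.58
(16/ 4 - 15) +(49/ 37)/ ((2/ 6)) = -260/ 37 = -7.03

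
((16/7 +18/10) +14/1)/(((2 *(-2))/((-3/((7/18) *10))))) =17091/4900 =3.49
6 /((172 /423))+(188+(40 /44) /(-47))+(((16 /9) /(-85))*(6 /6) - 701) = -16948363037 /34013430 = -498.28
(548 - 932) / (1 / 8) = -3072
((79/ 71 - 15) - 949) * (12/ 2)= -410190/ 71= -5777.32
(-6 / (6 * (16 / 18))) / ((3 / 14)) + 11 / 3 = -19 / 12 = -1.58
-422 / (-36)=211 / 18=11.72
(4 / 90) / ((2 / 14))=14 / 45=0.31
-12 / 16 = -3 / 4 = -0.75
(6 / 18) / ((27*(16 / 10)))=5 / 648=0.01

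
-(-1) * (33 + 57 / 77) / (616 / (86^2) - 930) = -2401851 / 66197516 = -0.04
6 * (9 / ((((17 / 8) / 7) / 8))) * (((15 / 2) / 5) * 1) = 36288 / 17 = 2134.59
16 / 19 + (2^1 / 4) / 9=307 / 342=0.90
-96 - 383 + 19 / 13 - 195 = -8743 / 13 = -672.54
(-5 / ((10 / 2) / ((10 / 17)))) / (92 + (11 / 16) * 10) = -80 / 13447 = -0.01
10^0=1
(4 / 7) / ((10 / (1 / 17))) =2 / 595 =0.00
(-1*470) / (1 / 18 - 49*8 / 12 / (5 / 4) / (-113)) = -4779900 / 2917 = -1638.64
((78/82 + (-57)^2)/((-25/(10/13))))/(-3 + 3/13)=22208/615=36.11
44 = 44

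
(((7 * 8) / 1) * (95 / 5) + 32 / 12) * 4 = 4266.67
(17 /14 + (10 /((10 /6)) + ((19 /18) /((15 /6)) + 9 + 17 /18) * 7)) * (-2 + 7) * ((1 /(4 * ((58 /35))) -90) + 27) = -17449291 /696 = -25070.82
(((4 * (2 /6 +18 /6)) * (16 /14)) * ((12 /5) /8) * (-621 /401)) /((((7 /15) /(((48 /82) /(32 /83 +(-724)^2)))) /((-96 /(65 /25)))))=3562652160 /5695517870861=0.00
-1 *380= -380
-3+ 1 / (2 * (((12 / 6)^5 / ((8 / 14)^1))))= -335 / 112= -2.99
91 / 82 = 1.11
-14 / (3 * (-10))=7 / 15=0.47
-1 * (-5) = 5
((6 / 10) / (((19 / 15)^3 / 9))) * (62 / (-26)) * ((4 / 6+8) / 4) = -188325 / 13718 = -13.73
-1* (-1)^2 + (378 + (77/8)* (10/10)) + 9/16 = 387.19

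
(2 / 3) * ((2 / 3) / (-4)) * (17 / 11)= -17 / 99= -0.17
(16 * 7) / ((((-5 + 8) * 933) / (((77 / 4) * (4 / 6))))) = 4312 / 8397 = 0.51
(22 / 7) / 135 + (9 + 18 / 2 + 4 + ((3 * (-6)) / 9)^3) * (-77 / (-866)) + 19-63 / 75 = 39748403 / 2045925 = 19.43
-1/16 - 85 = -1361/16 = -85.06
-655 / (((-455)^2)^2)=-131 / 8571870125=-0.00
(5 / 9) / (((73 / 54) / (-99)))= -2970 / 73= -40.68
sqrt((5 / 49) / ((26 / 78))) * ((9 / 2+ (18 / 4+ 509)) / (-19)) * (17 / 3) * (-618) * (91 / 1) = 23582468 * sqrt(15) / 19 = 4807079.25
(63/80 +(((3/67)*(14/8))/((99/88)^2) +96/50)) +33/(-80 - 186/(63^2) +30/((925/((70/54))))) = 1669799640113/708461564400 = 2.36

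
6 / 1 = 6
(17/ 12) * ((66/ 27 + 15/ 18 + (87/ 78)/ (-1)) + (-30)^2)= 1794401/ 1404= 1278.06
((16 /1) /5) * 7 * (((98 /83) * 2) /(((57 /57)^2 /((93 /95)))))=2041536 /39425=51.78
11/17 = 0.65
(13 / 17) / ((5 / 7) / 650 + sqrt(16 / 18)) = 0.81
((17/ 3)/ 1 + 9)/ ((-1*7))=-44/ 21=-2.10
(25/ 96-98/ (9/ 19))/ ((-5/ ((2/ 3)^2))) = 59509/ 3240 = 18.37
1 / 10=0.10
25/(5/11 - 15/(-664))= 36520/697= 52.40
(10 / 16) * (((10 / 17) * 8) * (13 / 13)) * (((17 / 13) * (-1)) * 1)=-3.85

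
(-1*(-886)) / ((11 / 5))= 4430 / 11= 402.73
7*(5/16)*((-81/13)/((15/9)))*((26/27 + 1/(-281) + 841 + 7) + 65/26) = -813962835/116896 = -6963.14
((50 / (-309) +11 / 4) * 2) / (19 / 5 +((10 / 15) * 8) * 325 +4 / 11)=175945 / 59057522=0.00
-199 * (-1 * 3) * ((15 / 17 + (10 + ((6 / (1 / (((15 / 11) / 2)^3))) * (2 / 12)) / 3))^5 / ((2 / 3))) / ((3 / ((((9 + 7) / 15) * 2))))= 1238974723585901985268817131999375 / 12146882670759931866945536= 101999398.30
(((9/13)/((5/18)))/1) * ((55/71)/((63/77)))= 2178/923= 2.36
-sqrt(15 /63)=-sqrt(105) /21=-0.49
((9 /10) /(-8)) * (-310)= 279 /8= 34.88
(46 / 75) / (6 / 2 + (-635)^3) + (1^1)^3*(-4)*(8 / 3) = -102419148823 / 9601795200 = -10.67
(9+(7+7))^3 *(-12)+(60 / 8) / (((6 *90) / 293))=-10511995 / 72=-145999.93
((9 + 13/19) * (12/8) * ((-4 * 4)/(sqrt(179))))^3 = -86116663296 * sqrt(179)/219769219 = -5242.60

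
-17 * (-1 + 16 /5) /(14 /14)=-187 /5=-37.40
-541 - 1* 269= -810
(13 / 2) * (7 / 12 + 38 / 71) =12389 / 1704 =7.27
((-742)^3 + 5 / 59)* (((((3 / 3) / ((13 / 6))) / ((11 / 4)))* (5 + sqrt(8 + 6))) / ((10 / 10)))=-262937354040 / 767 - 52587470808* sqrt(14) / 767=-599350264.20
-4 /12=-1 /3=-0.33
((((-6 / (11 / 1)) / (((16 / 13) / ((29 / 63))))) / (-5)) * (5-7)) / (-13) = 29 / 4620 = 0.01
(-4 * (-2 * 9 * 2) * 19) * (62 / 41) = 169632 / 41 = 4137.37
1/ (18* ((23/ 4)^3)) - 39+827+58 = 846.00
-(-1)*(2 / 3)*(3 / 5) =2 / 5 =0.40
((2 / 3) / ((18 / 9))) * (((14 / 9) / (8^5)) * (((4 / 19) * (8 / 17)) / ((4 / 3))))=7 / 5953536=0.00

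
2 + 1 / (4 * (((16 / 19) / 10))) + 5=319 / 32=9.97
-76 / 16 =-19 / 4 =-4.75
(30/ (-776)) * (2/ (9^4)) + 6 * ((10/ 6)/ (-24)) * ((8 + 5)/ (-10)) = 919249/ 1697112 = 0.54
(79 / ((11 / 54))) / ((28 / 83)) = 177039 / 154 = 1149.60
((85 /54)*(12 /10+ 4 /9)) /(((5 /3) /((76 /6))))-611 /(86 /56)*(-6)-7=125379391 /52245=2399.84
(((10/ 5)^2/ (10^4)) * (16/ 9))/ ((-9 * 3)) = -4/ 151875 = -0.00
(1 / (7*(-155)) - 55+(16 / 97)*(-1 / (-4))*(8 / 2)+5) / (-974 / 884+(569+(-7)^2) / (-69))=53320537842 / 10761616985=4.95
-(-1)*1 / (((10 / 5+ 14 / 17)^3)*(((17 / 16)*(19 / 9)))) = 0.02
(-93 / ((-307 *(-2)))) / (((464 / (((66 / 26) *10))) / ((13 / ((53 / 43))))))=-659835 / 7549744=-0.09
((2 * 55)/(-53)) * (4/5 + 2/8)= -231/106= -2.18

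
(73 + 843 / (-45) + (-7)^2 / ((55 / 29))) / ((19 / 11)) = 13217 / 285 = 46.38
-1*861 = -861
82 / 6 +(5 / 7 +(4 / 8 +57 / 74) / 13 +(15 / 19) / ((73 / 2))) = 203150393 / 14010087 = 14.50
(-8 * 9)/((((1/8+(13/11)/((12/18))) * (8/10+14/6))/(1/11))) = -8640/7849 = -1.10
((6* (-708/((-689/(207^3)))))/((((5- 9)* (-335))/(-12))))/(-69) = 7097.47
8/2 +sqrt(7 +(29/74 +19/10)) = 3*sqrt(35335)/185 +4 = 7.05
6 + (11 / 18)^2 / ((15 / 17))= 31217 / 4860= 6.42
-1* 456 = -456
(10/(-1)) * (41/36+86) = -15685/18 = -871.39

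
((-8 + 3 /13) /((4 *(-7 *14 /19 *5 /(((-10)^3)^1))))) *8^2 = -3070400 /637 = -4820.09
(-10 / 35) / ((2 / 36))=-5.14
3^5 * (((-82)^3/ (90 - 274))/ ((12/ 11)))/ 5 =61408611/ 460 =133496.98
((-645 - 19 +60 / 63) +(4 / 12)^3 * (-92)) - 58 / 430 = -27086881 / 40635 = -666.59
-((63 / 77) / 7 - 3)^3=10941048 / 456533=23.97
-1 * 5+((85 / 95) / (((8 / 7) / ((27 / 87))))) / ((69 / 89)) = -475147 / 101384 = -4.69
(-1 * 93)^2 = 8649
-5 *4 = -20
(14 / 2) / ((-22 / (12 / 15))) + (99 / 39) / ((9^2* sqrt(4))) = -0.24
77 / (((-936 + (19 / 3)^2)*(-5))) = 0.02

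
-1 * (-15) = 15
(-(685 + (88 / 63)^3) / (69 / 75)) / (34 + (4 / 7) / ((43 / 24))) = -36972188405 / 1697390478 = -21.78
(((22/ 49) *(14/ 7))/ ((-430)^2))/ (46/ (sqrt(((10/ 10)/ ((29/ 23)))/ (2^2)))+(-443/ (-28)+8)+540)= 694628/ 77937090232575 - 704 *sqrt(667)/ 11133870033225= 0.00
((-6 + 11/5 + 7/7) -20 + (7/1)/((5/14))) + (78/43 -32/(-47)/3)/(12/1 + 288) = -2904053/909450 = -3.19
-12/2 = -6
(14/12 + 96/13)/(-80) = -0.11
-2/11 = -0.18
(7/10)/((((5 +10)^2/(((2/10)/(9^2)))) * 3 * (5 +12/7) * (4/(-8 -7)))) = -49/34263000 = -0.00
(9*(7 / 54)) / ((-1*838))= -7 / 5028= -0.00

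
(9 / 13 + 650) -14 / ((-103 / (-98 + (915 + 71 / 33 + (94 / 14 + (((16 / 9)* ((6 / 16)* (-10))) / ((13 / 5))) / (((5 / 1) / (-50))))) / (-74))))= 1039200092 / 1634919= 635.63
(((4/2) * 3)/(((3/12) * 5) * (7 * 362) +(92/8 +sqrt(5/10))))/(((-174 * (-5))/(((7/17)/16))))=1309/23446013960- 7 * sqrt(2)/797164474640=0.00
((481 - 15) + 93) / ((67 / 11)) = 6149 / 67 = 91.78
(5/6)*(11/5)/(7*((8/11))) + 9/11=4355/3696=1.18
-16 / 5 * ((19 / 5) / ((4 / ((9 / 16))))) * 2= -171 / 50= -3.42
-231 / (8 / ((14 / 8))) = -1617 / 32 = -50.53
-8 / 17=-0.47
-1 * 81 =-81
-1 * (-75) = 75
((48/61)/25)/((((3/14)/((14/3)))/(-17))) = -11.65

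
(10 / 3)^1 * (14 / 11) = 140 / 33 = 4.24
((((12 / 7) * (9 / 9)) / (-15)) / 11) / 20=-1 / 1925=-0.00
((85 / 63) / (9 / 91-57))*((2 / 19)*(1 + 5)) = -0.01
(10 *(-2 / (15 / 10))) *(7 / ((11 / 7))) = -1960 / 33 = -59.39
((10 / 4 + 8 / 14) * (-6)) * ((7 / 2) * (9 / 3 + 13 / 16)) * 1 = -7869 / 32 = -245.91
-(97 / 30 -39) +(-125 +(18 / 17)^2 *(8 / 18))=-769333 / 8670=-88.74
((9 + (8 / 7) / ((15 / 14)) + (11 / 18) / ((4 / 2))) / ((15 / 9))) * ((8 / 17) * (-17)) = -3734 / 75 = -49.79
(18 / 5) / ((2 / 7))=63 / 5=12.60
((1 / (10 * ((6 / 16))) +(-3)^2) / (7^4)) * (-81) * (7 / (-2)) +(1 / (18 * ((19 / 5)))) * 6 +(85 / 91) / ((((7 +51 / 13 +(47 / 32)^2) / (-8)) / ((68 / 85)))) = 705047537 / 972662250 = 0.72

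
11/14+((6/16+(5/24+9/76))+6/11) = 17845/8778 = 2.03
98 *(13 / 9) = 1274 / 9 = 141.56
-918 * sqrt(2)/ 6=-153 * sqrt(2)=-216.37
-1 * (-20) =20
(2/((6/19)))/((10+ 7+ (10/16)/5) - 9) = 152/195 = 0.78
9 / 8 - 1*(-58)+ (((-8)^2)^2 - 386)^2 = 110113273 / 8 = 13764159.12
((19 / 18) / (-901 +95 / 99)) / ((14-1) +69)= -209 / 14613056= -0.00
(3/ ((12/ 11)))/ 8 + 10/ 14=237/ 224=1.06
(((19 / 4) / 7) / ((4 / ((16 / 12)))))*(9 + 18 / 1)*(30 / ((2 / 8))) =5130 / 7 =732.86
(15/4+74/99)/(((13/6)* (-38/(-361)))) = 2603/132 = 19.72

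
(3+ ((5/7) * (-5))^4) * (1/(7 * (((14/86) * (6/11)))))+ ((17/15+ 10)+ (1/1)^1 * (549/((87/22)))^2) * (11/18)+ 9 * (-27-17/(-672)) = 5047388680572523/427432934880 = 11808.61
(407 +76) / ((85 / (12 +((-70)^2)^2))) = 11596835796 / 85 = 136433362.31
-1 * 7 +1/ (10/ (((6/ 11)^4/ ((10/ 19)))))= -2556019/ 366025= -6.98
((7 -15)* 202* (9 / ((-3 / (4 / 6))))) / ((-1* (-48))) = 202 / 3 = 67.33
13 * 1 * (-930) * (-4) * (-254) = -12283440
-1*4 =-4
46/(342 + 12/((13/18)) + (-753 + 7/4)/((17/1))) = 40664/277951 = 0.15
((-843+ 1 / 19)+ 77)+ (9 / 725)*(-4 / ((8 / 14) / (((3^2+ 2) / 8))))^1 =-84420567 / 110200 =-766.07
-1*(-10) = 10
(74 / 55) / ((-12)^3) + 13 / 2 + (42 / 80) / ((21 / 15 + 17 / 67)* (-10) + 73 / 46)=943577945 / 145971936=6.46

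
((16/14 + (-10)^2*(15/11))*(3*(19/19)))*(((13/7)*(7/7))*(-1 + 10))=3716388/539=6894.97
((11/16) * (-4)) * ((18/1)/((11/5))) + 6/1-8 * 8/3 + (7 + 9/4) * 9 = 545/12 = 45.42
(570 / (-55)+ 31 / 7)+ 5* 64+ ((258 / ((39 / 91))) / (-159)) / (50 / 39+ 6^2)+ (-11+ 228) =1575308351 / 2966887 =530.96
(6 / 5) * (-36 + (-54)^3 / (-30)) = 156384 / 25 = 6255.36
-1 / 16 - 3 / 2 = -25 / 16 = -1.56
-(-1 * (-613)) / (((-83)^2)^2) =-613 / 47458321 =-0.00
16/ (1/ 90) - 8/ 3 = 4312/ 3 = 1437.33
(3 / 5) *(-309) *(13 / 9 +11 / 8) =-20909 / 40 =-522.72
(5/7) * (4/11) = 0.26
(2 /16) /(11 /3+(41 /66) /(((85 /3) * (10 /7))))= 14025 /413122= 0.03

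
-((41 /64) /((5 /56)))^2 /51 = -82369 /81600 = -1.01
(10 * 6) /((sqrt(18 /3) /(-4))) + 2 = 2-40 * sqrt(6) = -95.98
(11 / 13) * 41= 451 / 13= 34.69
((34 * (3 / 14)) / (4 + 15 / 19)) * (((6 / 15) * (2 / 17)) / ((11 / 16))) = 3648 / 35035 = 0.10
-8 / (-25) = 8 / 25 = 0.32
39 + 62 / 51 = 2051 / 51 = 40.22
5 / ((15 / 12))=4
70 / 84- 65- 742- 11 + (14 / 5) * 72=-18467 / 30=-615.57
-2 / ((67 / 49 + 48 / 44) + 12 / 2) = -1078 / 4559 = -0.24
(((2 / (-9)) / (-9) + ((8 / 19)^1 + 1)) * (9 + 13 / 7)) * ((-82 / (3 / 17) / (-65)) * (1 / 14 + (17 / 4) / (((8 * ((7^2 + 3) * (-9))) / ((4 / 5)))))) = 573246953 / 72442188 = 7.91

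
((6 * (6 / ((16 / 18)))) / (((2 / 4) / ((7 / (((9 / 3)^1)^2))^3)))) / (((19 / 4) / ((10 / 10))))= 1372 / 171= 8.02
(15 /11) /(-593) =-15 /6523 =-0.00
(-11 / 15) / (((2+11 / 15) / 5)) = -55 / 41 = -1.34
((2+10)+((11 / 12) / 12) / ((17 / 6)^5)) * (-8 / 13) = -136311024 / 18458141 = -7.38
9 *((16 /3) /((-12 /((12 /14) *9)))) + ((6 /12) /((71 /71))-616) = -9049 /14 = -646.36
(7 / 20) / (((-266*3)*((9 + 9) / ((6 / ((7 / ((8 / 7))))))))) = -1 / 41895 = -0.00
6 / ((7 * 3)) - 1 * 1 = -5 / 7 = -0.71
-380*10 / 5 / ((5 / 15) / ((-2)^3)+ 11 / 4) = -280.62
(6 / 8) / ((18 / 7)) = 7 / 24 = 0.29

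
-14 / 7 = -2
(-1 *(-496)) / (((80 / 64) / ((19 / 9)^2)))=716224 / 405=1768.45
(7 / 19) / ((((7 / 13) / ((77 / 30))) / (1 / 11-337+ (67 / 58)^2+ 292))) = -76.52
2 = 2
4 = 4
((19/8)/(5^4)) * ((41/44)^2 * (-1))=-31939/9680000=-0.00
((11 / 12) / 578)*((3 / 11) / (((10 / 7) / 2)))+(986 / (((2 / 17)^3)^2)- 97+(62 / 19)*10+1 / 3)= 980128630473301 / 2635680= 371869358.37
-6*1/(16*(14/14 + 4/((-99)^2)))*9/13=-264627/1019720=-0.26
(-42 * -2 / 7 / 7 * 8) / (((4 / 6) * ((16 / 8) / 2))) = 144 / 7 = 20.57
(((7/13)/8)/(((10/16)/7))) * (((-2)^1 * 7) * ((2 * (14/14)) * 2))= -2744/65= -42.22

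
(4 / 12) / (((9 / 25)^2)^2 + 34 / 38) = 7421875 / 20295852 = 0.37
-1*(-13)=13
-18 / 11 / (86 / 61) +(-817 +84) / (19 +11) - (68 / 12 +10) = -195163 / 4730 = -41.26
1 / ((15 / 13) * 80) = 13 / 1200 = 0.01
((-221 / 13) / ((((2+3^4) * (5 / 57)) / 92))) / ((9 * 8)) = -7429 / 2490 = -2.98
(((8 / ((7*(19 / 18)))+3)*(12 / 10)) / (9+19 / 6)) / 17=19548 / 825265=0.02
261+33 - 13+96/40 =1417/5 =283.40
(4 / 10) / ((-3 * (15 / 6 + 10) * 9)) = -4 / 3375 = -0.00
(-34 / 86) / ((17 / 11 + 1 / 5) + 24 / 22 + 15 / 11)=-85 / 903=-0.09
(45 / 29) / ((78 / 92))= 690 / 377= 1.83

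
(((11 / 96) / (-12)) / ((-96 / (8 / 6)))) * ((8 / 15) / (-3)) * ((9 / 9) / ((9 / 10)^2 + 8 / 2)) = -55 / 11220768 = -0.00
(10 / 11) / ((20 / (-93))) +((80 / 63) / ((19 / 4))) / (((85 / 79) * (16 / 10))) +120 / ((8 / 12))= 78759103 / 447678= 175.93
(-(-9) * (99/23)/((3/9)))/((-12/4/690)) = -26730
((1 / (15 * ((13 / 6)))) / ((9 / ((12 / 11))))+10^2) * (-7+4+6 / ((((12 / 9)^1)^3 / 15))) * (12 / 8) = 60008613 / 11440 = 5245.51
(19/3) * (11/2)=209/6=34.83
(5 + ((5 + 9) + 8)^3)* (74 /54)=131387 /9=14598.56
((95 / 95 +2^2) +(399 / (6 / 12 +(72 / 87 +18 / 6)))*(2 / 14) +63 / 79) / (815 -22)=376132 / 15724397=0.02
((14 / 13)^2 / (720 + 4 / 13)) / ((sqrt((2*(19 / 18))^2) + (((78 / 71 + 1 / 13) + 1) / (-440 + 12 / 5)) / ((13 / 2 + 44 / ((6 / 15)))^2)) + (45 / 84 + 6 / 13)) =0.00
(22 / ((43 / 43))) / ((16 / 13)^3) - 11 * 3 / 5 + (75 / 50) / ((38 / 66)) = 1518649 / 194560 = 7.81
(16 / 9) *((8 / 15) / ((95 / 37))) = 4736 / 12825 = 0.37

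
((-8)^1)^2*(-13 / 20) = -208 / 5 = -41.60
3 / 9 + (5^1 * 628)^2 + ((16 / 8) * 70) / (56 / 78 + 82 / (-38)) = 31560269447 / 3201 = 9859503.11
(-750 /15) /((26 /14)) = -350 /13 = -26.92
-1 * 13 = -13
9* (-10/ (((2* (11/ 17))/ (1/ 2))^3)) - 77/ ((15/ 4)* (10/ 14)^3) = -4914123623/ 79860000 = -61.53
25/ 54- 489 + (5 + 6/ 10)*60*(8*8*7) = 8102131/ 54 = 150039.46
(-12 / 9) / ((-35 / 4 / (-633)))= -3376 / 35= -96.46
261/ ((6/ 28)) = 1218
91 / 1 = 91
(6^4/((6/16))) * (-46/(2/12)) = -953856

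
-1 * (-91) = 91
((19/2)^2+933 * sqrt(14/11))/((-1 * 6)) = -311 * sqrt(154)/22 - 361/24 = -190.47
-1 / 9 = -0.11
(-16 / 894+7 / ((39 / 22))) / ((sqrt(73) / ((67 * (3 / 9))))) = 170046 * sqrt(73) / 141401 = 10.27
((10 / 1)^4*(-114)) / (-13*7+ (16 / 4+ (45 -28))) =114000 / 7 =16285.71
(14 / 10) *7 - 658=-3241 / 5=-648.20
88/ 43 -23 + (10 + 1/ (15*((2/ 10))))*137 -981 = 413.71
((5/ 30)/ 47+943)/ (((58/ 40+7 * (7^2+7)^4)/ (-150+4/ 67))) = -0.00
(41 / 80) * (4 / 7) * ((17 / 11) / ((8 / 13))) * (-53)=-480233 / 12320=-38.98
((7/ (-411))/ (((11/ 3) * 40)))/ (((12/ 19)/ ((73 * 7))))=-67963/ 723360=-0.09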